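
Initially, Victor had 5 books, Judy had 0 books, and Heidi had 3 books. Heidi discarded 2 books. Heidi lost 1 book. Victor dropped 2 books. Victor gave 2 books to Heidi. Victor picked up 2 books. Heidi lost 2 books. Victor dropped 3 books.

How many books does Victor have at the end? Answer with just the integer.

Tracking counts step by step:
Start: Victor=5, Judy=0, Heidi=3
Event 1 (Heidi -2): Heidi: 3 -> 1. State: Victor=5, Judy=0, Heidi=1
Event 2 (Heidi -1): Heidi: 1 -> 0. State: Victor=5, Judy=0, Heidi=0
Event 3 (Victor -2): Victor: 5 -> 3. State: Victor=3, Judy=0, Heidi=0
Event 4 (Victor -> Heidi, 2): Victor: 3 -> 1, Heidi: 0 -> 2. State: Victor=1, Judy=0, Heidi=2
Event 5 (Victor +2): Victor: 1 -> 3. State: Victor=3, Judy=0, Heidi=2
Event 6 (Heidi -2): Heidi: 2 -> 0. State: Victor=3, Judy=0, Heidi=0
Event 7 (Victor -3): Victor: 3 -> 0. State: Victor=0, Judy=0, Heidi=0

Victor's final count: 0

Answer: 0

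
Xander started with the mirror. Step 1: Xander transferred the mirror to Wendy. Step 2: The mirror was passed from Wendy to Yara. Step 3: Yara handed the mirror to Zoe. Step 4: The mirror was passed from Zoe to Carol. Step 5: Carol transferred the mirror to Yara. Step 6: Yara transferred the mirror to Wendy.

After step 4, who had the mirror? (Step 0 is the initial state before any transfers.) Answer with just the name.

Tracking the mirror holder through step 4:
After step 0 (start): Xander
After step 1: Wendy
After step 2: Yara
After step 3: Zoe
After step 4: Carol

At step 4, the holder is Carol.

Answer: Carol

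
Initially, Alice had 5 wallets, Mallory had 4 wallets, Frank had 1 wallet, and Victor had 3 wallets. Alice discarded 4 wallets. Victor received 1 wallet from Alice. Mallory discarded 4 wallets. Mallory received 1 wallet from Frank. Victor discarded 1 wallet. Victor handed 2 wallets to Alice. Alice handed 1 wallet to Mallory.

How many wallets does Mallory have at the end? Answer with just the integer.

Answer: 2

Derivation:
Tracking counts step by step:
Start: Alice=5, Mallory=4, Frank=1, Victor=3
Event 1 (Alice -4): Alice: 5 -> 1. State: Alice=1, Mallory=4, Frank=1, Victor=3
Event 2 (Alice -> Victor, 1): Alice: 1 -> 0, Victor: 3 -> 4. State: Alice=0, Mallory=4, Frank=1, Victor=4
Event 3 (Mallory -4): Mallory: 4 -> 0. State: Alice=0, Mallory=0, Frank=1, Victor=4
Event 4 (Frank -> Mallory, 1): Frank: 1 -> 0, Mallory: 0 -> 1. State: Alice=0, Mallory=1, Frank=0, Victor=4
Event 5 (Victor -1): Victor: 4 -> 3. State: Alice=0, Mallory=1, Frank=0, Victor=3
Event 6 (Victor -> Alice, 2): Victor: 3 -> 1, Alice: 0 -> 2. State: Alice=2, Mallory=1, Frank=0, Victor=1
Event 7 (Alice -> Mallory, 1): Alice: 2 -> 1, Mallory: 1 -> 2. State: Alice=1, Mallory=2, Frank=0, Victor=1

Mallory's final count: 2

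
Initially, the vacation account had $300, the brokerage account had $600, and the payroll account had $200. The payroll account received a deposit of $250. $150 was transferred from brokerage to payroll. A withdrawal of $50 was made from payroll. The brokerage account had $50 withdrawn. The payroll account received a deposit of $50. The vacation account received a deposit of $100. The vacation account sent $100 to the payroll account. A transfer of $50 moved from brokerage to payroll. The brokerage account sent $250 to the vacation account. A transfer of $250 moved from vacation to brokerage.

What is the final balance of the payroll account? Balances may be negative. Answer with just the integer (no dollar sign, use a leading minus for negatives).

Tracking account balances step by step:
Start: vacation=300, brokerage=600, payroll=200
Event 1 (deposit 250 to payroll): payroll: 200 + 250 = 450. Balances: vacation=300, brokerage=600, payroll=450
Event 2 (transfer 150 brokerage -> payroll): brokerage: 600 - 150 = 450, payroll: 450 + 150 = 600. Balances: vacation=300, brokerage=450, payroll=600
Event 3 (withdraw 50 from payroll): payroll: 600 - 50 = 550. Balances: vacation=300, brokerage=450, payroll=550
Event 4 (withdraw 50 from brokerage): brokerage: 450 - 50 = 400. Balances: vacation=300, brokerage=400, payroll=550
Event 5 (deposit 50 to payroll): payroll: 550 + 50 = 600. Balances: vacation=300, brokerage=400, payroll=600
Event 6 (deposit 100 to vacation): vacation: 300 + 100 = 400. Balances: vacation=400, brokerage=400, payroll=600
Event 7 (transfer 100 vacation -> payroll): vacation: 400 - 100 = 300, payroll: 600 + 100 = 700. Balances: vacation=300, brokerage=400, payroll=700
Event 8 (transfer 50 brokerage -> payroll): brokerage: 400 - 50 = 350, payroll: 700 + 50 = 750. Balances: vacation=300, brokerage=350, payroll=750
Event 9 (transfer 250 brokerage -> vacation): brokerage: 350 - 250 = 100, vacation: 300 + 250 = 550. Balances: vacation=550, brokerage=100, payroll=750
Event 10 (transfer 250 vacation -> brokerage): vacation: 550 - 250 = 300, brokerage: 100 + 250 = 350. Balances: vacation=300, brokerage=350, payroll=750

Final balance of payroll: 750

Answer: 750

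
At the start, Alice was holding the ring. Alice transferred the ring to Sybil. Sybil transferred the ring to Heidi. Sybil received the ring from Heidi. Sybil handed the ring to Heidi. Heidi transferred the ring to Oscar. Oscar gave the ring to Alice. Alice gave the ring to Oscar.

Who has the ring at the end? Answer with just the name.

Tracking the ring through each event:
Start: Alice has the ring.
After event 1: Sybil has the ring.
After event 2: Heidi has the ring.
After event 3: Sybil has the ring.
After event 4: Heidi has the ring.
After event 5: Oscar has the ring.
After event 6: Alice has the ring.
After event 7: Oscar has the ring.

Answer: Oscar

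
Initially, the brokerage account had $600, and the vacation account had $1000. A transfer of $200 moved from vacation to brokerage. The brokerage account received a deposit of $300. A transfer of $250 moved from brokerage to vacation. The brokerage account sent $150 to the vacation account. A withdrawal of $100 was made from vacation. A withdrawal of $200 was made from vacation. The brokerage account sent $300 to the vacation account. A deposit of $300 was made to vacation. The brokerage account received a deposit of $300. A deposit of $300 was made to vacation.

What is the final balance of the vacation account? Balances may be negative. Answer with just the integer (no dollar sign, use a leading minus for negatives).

Tracking account balances step by step:
Start: brokerage=600, vacation=1000
Event 1 (transfer 200 vacation -> brokerage): vacation: 1000 - 200 = 800, brokerage: 600 + 200 = 800. Balances: brokerage=800, vacation=800
Event 2 (deposit 300 to brokerage): brokerage: 800 + 300 = 1100. Balances: brokerage=1100, vacation=800
Event 3 (transfer 250 brokerage -> vacation): brokerage: 1100 - 250 = 850, vacation: 800 + 250 = 1050. Balances: brokerage=850, vacation=1050
Event 4 (transfer 150 brokerage -> vacation): brokerage: 850 - 150 = 700, vacation: 1050 + 150 = 1200. Balances: brokerage=700, vacation=1200
Event 5 (withdraw 100 from vacation): vacation: 1200 - 100 = 1100. Balances: brokerage=700, vacation=1100
Event 6 (withdraw 200 from vacation): vacation: 1100 - 200 = 900. Balances: brokerage=700, vacation=900
Event 7 (transfer 300 brokerage -> vacation): brokerage: 700 - 300 = 400, vacation: 900 + 300 = 1200. Balances: brokerage=400, vacation=1200
Event 8 (deposit 300 to vacation): vacation: 1200 + 300 = 1500. Balances: brokerage=400, vacation=1500
Event 9 (deposit 300 to brokerage): brokerage: 400 + 300 = 700. Balances: brokerage=700, vacation=1500
Event 10 (deposit 300 to vacation): vacation: 1500 + 300 = 1800. Balances: brokerage=700, vacation=1800

Final balance of vacation: 1800

Answer: 1800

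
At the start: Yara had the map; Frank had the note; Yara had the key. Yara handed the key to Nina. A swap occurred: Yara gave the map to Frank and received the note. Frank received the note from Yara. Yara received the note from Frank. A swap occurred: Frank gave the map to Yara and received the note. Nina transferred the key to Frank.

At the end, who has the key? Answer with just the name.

Tracking all object holders:
Start: map:Yara, note:Frank, key:Yara
Event 1 (give key: Yara -> Nina). State: map:Yara, note:Frank, key:Nina
Event 2 (swap map<->note: now map:Frank, note:Yara). State: map:Frank, note:Yara, key:Nina
Event 3 (give note: Yara -> Frank). State: map:Frank, note:Frank, key:Nina
Event 4 (give note: Frank -> Yara). State: map:Frank, note:Yara, key:Nina
Event 5 (swap map<->note: now map:Yara, note:Frank). State: map:Yara, note:Frank, key:Nina
Event 6 (give key: Nina -> Frank). State: map:Yara, note:Frank, key:Frank

Final state: map:Yara, note:Frank, key:Frank
The key is held by Frank.

Answer: Frank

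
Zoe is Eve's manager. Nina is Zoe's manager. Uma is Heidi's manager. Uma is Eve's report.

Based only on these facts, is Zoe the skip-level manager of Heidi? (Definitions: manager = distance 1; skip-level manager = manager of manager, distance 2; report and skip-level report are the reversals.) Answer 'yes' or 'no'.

Answer: no

Derivation:
Reconstructing the manager chain from the given facts:
  Nina -> Zoe -> Eve -> Uma -> Heidi
(each arrow means 'manager of the next')
Positions in the chain (0 = top):
  position of Nina: 0
  position of Zoe: 1
  position of Eve: 2
  position of Uma: 3
  position of Heidi: 4

Zoe is at position 1, Heidi is at position 4; signed distance (j - i) = 3.
'skip-level manager' requires j - i = 2. Actual distance is 3, so the relation does NOT hold.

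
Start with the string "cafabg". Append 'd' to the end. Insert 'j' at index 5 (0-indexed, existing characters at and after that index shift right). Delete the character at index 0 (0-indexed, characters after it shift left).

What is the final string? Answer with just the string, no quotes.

Answer: afabjgd

Derivation:
Applying each edit step by step:
Start: "cafabg"
Op 1 (append 'd'): "cafabg" -> "cafabgd"
Op 2 (insert 'j' at idx 5): "cafabgd" -> "cafabjgd"
Op 3 (delete idx 0 = 'c'): "cafabjgd" -> "afabjgd"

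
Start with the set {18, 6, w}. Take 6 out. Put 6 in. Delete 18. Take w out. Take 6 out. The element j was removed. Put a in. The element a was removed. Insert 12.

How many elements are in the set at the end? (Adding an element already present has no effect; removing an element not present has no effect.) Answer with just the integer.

Answer: 1

Derivation:
Tracking the set through each operation:
Start: {18, 6, w}
Event 1 (remove 6): removed. Set: {18, w}
Event 2 (add 6): added. Set: {18, 6, w}
Event 3 (remove 18): removed. Set: {6, w}
Event 4 (remove w): removed. Set: {6}
Event 5 (remove 6): removed. Set: {}
Event 6 (remove j): not present, no change. Set: {}
Event 7 (add a): added. Set: {a}
Event 8 (remove a): removed. Set: {}
Event 9 (add 12): added. Set: {12}

Final set: {12} (size 1)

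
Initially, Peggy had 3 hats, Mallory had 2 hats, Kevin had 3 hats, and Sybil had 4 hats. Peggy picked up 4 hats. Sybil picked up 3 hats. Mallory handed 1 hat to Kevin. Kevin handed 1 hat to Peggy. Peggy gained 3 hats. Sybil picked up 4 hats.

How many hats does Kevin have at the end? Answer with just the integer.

Answer: 3

Derivation:
Tracking counts step by step:
Start: Peggy=3, Mallory=2, Kevin=3, Sybil=4
Event 1 (Peggy +4): Peggy: 3 -> 7. State: Peggy=7, Mallory=2, Kevin=3, Sybil=4
Event 2 (Sybil +3): Sybil: 4 -> 7. State: Peggy=7, Mallory=2, Kevin=3, Sybil=7
Event 3 (Mallory -> Kevin, 1): Mallory: 2 -> 1, Kevin: 3 -> 4. State: Peggy=7, Mallory=1, Kevin=4, Sybil=7
Event 4 (Kevin -> Peggy, 1): Kevin: 4 -> 3, Peggy: 7 -> 8. State: Peggy=8, Mallory=1, Kevin=3, Sybil=7
Event 5 (Peggy +3): Peggy: 8 -> 11. State: Peggy=11, Mallory=1, Kevin=3, Sybil=7
Event 6 (Sybil +4): Sybil: 7 -> 11. State: Peggy=11, Mallory=1, Kevin=3, Sybil=11

Kevin's final count: 3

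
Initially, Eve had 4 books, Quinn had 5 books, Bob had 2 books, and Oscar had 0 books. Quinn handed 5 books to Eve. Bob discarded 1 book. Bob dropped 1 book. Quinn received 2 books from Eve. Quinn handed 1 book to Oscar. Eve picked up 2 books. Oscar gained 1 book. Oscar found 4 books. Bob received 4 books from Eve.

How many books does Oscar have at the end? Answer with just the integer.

Tracking counts step by step:
Start: Eve=4, Quinn=5, Bob=2, Oscar=0
Event 1 (Quinn -> Eve, 5): Quinn: 5 -> 0, Eve: 4 -> 9. State: Eve=9, Quinn=0, Bob=2, Oscar=0
Event 2 (Bob -1): Bob: 2 -> 1. State: Eve=9, Quinn=0, Bob=1, Oscar=0
Event 3 (Bob -1): Bob: 1 -> 0. State: Eve=9, Quinn=0, Bob=0, Oscar=0
Event 4 (Eve -> Quinn, 2): Eve: 9 -> 7, Quinn: 0 -> 2. State: Eve=7, Quinn=2, Bob=0, Oscar=0
Event 5 (Quinn -> Oscar, 1): Quinn: 2 -> 1, Oscar: 0 -> 1. State: Eve=7, Quinn=1, Bob=0, Oscar=1
Event 6 (Eve +2): Eve: 7 -> 9. State: Eve=9, Quinn=1, Bob=0, Oscar=1
Event 7 (Oscar +1): Oscar: 1 -> 2. State: Eve=9, Quinn=1, Bob=0, Oscar=2
Event 8 (Oscar +4): Oscar: 2 -> 6. State: Eve=9, Quinn=1, Bob=0, Oscar=6
Event 9 (Eve -> Bob, 4): Eve: 9 -> 5, Bob: 0 -> 4. State: Eve=5, Quinn=1, Bob=4, Oscar=6

Oscar's final count: 6

Answer: 6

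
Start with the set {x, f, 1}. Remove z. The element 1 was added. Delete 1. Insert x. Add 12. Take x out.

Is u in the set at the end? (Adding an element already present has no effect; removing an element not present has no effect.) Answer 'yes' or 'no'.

Tracking the set through each operation:
Start: {1, f, x}
Event 1 (remove z): not present, no change. Set: {1, f, x}
Event 2 (add 1): already present, no change. Set: {1, f, x}
Event 3 (remove 1): removed. Set: {f, x}
Event 4 (add x): already present, no change. Set: {f, x}
Event 5 (add 12): added. Set: {12, f, x}
Event 6 (remove x): removed. Set: {12, f}

Final set: {12, f} (size 2)
u is NOT in the final set.

Answer: no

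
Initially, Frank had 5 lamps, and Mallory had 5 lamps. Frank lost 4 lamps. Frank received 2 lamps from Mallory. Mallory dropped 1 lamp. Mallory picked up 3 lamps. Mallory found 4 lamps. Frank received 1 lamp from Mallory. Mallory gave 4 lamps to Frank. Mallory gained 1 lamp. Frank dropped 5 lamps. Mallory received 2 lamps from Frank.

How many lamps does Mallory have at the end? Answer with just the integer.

Tracking counts step by step:
Start: Frank=5, Mallory=5
Event 1 (Frank -4): Frank: 5 -> 1. State: Frank=1, Mallory=5
Event 2 (Mallory -> Frank, 2): Mallory: 5 -> 3, Frank: 1 -> 3. State: Frank=3, Mallory=3
Event 3 (Mallory -1): Mallory: 3 -> 2. State: Frank=3, Mallory=2
Event 4 (Mallory +3): Mallory: 2 -> 5. State: Frank=3, Mallory=5
Event 5 (Mallory +4): Mallory: 5 -> 9. State: Frank=3, Mallory=9
Event 6 (Mallory -> Frank, 1): Mallory: 9 -> 8, Frank: 3 -> 4. State: Frank=4, Mallory=8
Event 7 (Mallory -> Frank, 4): Mallory: 8 -> 4, Frank: 4 -> 8. State: Frank=8, Mallory=4
Event 8 (Mallory +1): Mallory: 4 -> 5. State: Frank=8, Mallory=5
Event 9 (Frank -5): Frank: 8 -> 3. State: Frank=3, Mallory=5
Event 10 (Frank -> Mallory, 2): Frank: 3 -> 1, Mallory: 5 -> 7. State: Frank=1, Mallory=7

Mallory's final count: 7

Answer: 7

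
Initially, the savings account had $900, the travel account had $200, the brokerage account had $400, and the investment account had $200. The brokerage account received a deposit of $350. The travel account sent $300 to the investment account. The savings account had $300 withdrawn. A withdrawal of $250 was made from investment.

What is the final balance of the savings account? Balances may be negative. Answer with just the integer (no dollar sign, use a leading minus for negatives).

Tracking account balances step by step:
Start: savings=900, travel=200, brokerage=400, investment=200
Event 1 (deposit 350 to brokerage): brokerage: 400 + 350 = 750. Balances: savings=900, travel=200, brokerage=750, investment=200
Event 2 (transfer 300 travel -> investment): travel: 200 - 300 = -100, investment: 200 + 300 = 500. Balances: savings=900, travel=-100, brokerage=750, investment=500
Event 3 (withdraw 300 from savings): savings: 900 - 300 = 600. Balances: savings=600, travel=-100, brokerage=750, investment=500
Event 4 (withdraw 250 from investment): investment: 500 - 250 = 250. Balances: savings=600, travel=-100, brokerage=750, investment=250

Final balance of savings: 600

Answer: 600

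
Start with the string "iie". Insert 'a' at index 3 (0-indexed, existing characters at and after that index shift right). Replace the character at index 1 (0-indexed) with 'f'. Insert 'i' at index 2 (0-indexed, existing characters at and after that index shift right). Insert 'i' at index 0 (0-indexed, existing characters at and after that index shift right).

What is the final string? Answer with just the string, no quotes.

Applying each edit step by step:
Start: "iie"
Op 1 (insert 'a' at idx 3): "iie" -> "iiea"
Op 2 (replace idx 1: 'i' -> 'f'): "iiea" -> "ifea"
Op 3 (insert 'i' at idx 2): "ifea" -> "ifiea"
Op 4 (insert 'i' at idx 0): "ifiea" -> "iifiea"

Answer: iifiea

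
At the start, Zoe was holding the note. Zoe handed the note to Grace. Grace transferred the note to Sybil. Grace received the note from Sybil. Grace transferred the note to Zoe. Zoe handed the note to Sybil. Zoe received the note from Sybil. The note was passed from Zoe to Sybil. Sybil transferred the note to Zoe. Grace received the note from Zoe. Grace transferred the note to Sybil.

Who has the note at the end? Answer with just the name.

Tracking the note through each event:
Start: Zoe has the note.
After event 1: Grace has the note.
After event 2: Sybil has the note.
After event 3: Grace has the note.
After event 4: Zoe has the note.
After event 5: Sybil has the note.
After event 6: Zoe has the note.
After event 7: Sybil has the note.
After event 8: Zoe has the note.
After event 9: Grace has the note.
After event 10: Sybil has the note.

Answer: Sybil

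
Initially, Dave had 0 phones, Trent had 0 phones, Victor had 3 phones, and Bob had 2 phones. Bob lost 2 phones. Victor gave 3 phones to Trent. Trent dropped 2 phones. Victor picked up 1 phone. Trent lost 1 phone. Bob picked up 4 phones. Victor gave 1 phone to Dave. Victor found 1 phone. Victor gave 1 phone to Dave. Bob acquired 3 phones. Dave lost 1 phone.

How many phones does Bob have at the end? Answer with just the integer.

Answer: 7

Derivation:
Tracking counts step by step:
Start: Dave=0, Trent=0, Victor=3, Bob=2
Event 1 (Bob -2): Bob: 2 -> 0. State: Dave=0, Trent=0, Victor=3, Bob=0
Event 2 (Victor -> Trent, 3): Victor: 3 -> 0, Trent: 0 -> 3. State: Dave=0, Trent=3, Victor=0, Bob=0
Event 3 (Trent -2): Trent: 3 -> 1. State: Dave=0, Trent=1, Victor=0, Bob=0
Event 4 (Victor +1): Victor: 0 -> 1. State: Dave=0, Trent=1, Victor=1, Bob=0
Event 5 (Trent -1): Trent: 1 -> 0. State: Dave=0, Trent=0, Victor=1, Bob=0
Event 6 (Bob +4): Bob: 0 -> 4. State: Dave=0, Trent=0, Victor=1, Bob=4
Event 7 (Victor -> Dave, 1): Victor: 1 -> 0, Dave: 0 -> 1. State: Dave=1, Trent=0, Victor=0, Bob=4
Event 8 (Victor +1): Victor: 0 -> 1. State: Dave=1, Trent=0, Victor=1, Bob=4
Event 9 (Victor -> Dave, 1): Victor: 1 -> 0, Dave: 1 -> 2. State: Dave=2, Trent=0, Victor=0, Bob=4
Event 10 (Bob +3): Bob: 4 -> 7. State: Dave=2, Trent=0, Victor=0, Bob=7
Event 11 (Dave -1): Dave: 2 -> 1. State: Dave=1, Trent=0, Victor=0, Bob=7

Bob's final count: 7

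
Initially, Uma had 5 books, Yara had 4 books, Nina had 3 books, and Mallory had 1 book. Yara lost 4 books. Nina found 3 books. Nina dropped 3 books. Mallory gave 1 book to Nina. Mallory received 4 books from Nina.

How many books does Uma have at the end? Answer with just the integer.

Tracking counts step by step:
Start: Uma=5, Yara=4, Nina=3, Mallory=1
Event 1 (Yara -4): Yara: 4 -> 0. State: Uma=5, Yara=0, Nina=3, Mallory=1
Event 2 (Nina +3): Nina: 3 -> 6. State: Uma=5, Yara=0, Nina=6, Mallory=1
Event 3 (Nina -3): Nina: 6 -> 3. State: Uma=5, Yara=0, Nina=3, Mallory=1
Event 4 (Mallory -> Nina, 1): Mallory: 1 -> 0, Nina: 3 -> 4. State: Uma=5, Yara=0, Nina=4, Mallory=0
Event 5 (Nina -> Mallory, 4): Nina: 4 -> 0, Mallory: 0 -> 4. State: Uma=5, Yara=0, Nina=0, Mallory=4

Uma's final count: 5

Answer: 5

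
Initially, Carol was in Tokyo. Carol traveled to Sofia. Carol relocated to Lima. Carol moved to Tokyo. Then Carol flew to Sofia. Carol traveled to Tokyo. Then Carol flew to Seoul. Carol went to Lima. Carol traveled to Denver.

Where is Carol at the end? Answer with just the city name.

Answer: Denver

Derivation:
Tracking Carol's location:
Start: Carol is in Tokyo.
After move 1: Tokyo -> Sofia. Carol is in Sofia.
After move 2: Sofia -> Lima. Carol is in Lima.
After move 3: Lima -> Tokyo. Carol is in Tokyo.
After move 4: Tokyo -> Sofia. Carol is in Sofia.
After move 5: Sofia -> Tokyo. Carol is in Tokyo.
After move 6: Tokyo -> Seoul. Carol is in Seoul.
After move 7: Seoul -> Lima. Carol is in Lima.
After move 8: Lima -> Denver. Carol is in Denver.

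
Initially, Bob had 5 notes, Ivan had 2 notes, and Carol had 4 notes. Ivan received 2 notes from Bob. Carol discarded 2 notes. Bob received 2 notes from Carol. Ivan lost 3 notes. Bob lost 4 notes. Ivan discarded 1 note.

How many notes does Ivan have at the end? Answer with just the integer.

Tracking counts step by step:
Start: Bob=5, Ivan=2, Carol=4
Event 1 (Bob -> Ivan, 2): Bob: 5 -> 3, Ivan: 2 -> 4. State: Bob=3, Ivan=4, Carol=4
Event 2 (Carol -2): Carol: 4 -> 2. State: Bob=3, Ivan=4, Carol=2
Event 3 (Carol -> Bob, 2): Carol: 2 -> 0, Bob: 3 -> 5. State: Bob=5, Ivan=4, Carol=0
Event 4 (Ivan -3): Ivan: 4 -> 1. State: Bob=5, Ivan=1, Carol=0
Event 5 (Bob -4): Bob: 5 -> 1. State: Bob=1, Ivan=1, Carol=0
Event 6 (Ivan -1): Ivan: 1 -> 0. State: Bob=1, Ivan=0, Carol=0

Ivan's final count: 0

Answer: 0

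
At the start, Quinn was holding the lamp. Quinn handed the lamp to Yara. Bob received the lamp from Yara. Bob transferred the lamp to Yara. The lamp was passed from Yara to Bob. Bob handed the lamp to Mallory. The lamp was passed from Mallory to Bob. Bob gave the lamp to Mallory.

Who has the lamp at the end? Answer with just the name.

Answer: Mallory

Derivation:
Tracking the lamp through each event:
Start: Quinn has the lamp.
After event 1: Yara has the lamp.
After event 2: Bob has the lamp.
After event 3: Yara has the lamp.
After event 4: Bob has the lamp.
After event 5: Mallory has the lamp.
After event 6: Bob has the lamp.
After event 7: Mallory has the lamp.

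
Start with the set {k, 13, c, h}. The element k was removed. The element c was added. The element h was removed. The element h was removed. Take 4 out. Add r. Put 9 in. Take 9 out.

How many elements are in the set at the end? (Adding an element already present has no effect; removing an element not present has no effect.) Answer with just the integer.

Tracking the set through each operation:
Start: {13, c, h, k}
Event 1 (remove k): removed. Set: {13, c, h}
Event 2 (add c): already present, no change. Set: {13, c, h}
Event 3 (remove h): removed. Set: {13, c}
Event 4 (remove h): not present, no change. Set: {13, c}
Event 5 (remove 4): not present, no change. Set: {13, c}
Event 6 (add r): added. Set: {13, c, r}
Event 7 (add 9): added. Set: {13, 9, c, r}
Event 8 (remove 9): removed. Set: {13, c, r}

Final set: {13, c, r} (size 3)

Answer: 3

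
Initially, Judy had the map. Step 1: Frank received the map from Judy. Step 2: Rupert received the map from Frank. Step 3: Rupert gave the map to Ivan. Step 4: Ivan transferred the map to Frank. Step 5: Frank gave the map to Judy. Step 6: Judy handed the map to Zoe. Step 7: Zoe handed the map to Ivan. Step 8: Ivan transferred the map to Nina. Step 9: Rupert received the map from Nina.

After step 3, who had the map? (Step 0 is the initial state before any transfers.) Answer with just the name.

Answer: Ivan

Derivation:
Tracking the map holder through step 3:
After step 0 (start): Judy
After step 1: Frank
After step 2: Rupert
After step 3: Ivan

At step 3, the holder is Ivan.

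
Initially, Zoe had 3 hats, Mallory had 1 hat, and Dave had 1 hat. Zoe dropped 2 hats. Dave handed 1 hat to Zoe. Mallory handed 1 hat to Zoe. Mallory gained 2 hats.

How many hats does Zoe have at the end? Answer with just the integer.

Answer: 3

Derivation:
Tracking counts step by step:
Start: Zoe=3, Mallory=1, Dave=1
Event 1 (Zoe -2): Zoe: 3 -> 1. State: Zoe=1, Mallory=1, Dave=1
Event 2 (Dave -> Zoe, 1): Dave: 1 -> 0, Zoe: 1 -> 2. State: Zoe=2, Mallory=1, Dave=0
Event 3 (Mallory -> Zoe, 1): Mallory: 1 -> 0, Zoe: 2 -> 3. State: Zoe=3, Mallory=0, Dave=0
Event 4 (Mallory +2): Mallory: 0 -> 2. State: Zoe=3, Mallory=2, Dave=0

Zoe's final count: 3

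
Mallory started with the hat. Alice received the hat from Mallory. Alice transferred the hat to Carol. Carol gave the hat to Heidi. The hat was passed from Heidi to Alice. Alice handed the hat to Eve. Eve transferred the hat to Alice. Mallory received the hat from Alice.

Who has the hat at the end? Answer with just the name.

Answer: Mallory

Derivation:
Tracking the hat through each event:
Start: Mallory has the hat.
After event 1: Alice has the hat.
After event 2: Carol has the hat.
After event 3: Heidi has the hat.
After event 4: Alice has the hat.
After event 5: Eve has the hat.
After event 6: Alice has the hat.
After event 7: Mallory has the hat.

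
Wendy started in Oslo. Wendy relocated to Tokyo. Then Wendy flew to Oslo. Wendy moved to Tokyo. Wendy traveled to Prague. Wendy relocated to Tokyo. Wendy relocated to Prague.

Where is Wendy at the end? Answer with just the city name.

Tracking Wendy's location:
Start: Wendy is in Oslo.
After move 1: Oslo -> Tokyo. Wendy is in Tokyo.
After move 2: Tokyo -> Oslo. Wendy is in Oslo.
After move 3: Oslo -> Tokyo. Wendy is in Tokyo.
After move 4: Tokyo -> Prague. Wendy is in Prague.
After move 5: Prague -> Tokyo. Wendy is in Tokyo.
After move 6: Tokyo -> Prague. Wendy is in Prague.

Answer: Prague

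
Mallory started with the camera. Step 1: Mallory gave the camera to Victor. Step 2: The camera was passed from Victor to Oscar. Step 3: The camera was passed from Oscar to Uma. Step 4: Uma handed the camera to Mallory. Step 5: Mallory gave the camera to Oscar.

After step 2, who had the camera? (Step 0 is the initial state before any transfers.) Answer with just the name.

Tracking the camera holder through step 2:
After step 0 (start): Mallory
After step 1: Victor
After step 2: Oscar

At step 2, the holder is Oscar.

Answer: Oscar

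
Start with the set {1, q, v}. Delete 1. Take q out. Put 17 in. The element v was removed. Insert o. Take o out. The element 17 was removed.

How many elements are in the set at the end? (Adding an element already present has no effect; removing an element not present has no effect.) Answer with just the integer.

Tracking the set through each operation:
Start: {1, q, v}
Event 1 (remove 1): removed. Set: {q, v}
Event 2 (remove q): removed. Set: {v}
Event 3 (add 17): added. Set: {17, v}
Event 4 (remove v): removed. Set: {17}
Event 5 (add o): added. Set: {17, o}
Event 6 (remove o): removed. Set: {17}
Event 7 (remove 17): removed. Set: {}

Final set: {} (size 0)

Answer: 0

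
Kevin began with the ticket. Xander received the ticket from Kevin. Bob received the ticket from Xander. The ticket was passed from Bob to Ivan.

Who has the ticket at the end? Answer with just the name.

Answer: Ivan

Derivation:
Tracking the ticket through each event:
Start: Kevin has the ticket.
After event 1: Xander has the ticket.
After event 2: Bob has the ticket.
After event 3: Ivan has the ticket.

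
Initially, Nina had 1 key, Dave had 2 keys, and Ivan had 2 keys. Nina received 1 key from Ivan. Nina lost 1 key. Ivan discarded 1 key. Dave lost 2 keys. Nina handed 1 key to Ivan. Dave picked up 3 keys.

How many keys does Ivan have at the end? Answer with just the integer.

Tracking counts step by step:
Start: Nina=1, Dave=2, Ivan=2
Event 1 (Ivan -> Nina, 1): Ivan: 2 -> 1, Nina: 1 -> 2. State: Nina=2, Dave=2, Ivan=1
Event 2 (Nina -1): Nina: 2 -> 1. State: Nina=1, Dave=2, Ivan=1
Event 3 (Ivan -1): Ivan: 1 -> 0. State: Nina=1, Dave=2, Ivan=0
Event 4 (Dave -2): Dave: 2 -> 0. State: Nina=1, Dave=0, Ivan=0
Event 5 (Nina -> Ivan, 1): Nina: 1 -> 0, Ivan: 0 -> 1. State: Nina=0, Dave=0, Ivan=1
Event 6 (Dave +3): Dave: 0 -> 3. State: Nina=0, Dave=3, Ivan=1

Ivan's final count: 1

Answer: 1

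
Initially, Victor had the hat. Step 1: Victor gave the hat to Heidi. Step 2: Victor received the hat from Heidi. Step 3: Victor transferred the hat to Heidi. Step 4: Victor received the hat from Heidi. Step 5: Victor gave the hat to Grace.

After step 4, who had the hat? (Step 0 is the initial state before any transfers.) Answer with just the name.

Tracking the hat holder through step 4:
After step 0 (start): Victor
After step 1: Heidi
After step 2: Victor
After step 3: Heidi
After step 4: Victor

At step 4, the holder is Victor.

Answer: Victor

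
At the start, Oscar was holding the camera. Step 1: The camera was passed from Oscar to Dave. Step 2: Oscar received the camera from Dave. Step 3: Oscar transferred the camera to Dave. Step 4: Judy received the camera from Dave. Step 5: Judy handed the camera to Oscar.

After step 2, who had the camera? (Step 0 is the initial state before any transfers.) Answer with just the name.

Answer: Oscar

Derivation:
Tracking the camera holder through step 2:
After step 0 (start): Oscar
After step 1: Dave
After step 2: Oscar

At step 2, the holder is Oscar.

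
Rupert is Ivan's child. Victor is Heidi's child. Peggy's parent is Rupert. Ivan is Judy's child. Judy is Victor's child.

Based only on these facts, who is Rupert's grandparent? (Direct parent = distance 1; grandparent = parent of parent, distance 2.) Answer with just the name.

Reconstructing the parent chain from the given facts:
  Heidi -> Victor -> Judy -> Ivan -> Rupert -> Peggy
(each arrow means 'parent of the next')
Positions in the chain (0 = top):
  position of Heidi: 0
  position of Victor: 1
  position of Judy: 2
  position of Ivan: 3
  position of Rupert: 4
  position of Peggy: 5

Rupert is at position 4; the grandparent is 2 steps up the chain, i.e. position 2: Judy.

Answer: Judy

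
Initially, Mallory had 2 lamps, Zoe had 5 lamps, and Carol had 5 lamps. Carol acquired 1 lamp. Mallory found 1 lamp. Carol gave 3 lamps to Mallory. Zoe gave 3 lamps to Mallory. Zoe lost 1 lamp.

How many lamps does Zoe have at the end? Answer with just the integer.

Tracking counts step by step:
Start: Mallory=2, Zoe=5, Carol=5
Event 1 (Carol +1): Carol: 5 -> 6. State: Mallory=2, Zoe=5, Carol=6
Event 2 (Mallory +1): Mallory: 2 -> 3. State: Mallory=3, Zoe=5, Carol=6
Event 3 (Carol -> Mallory, 3): Carol: 6 -> 3, Mallory: 3 -> 6. State: Mallory=6, Zoe=5, Carol=3
Event 4 (Zoe -> Mallory, 3): Zoe: 5 -> 2, Mallory: 6 -> 9. State: Mallory=9, Zoe=2, Carol=3
Event 5 (Zoe -1): Zoe: 2 -> 1. State: Mallory=9, Zoe=1, Carol=3

Zoe's final count: 1

Answer: 1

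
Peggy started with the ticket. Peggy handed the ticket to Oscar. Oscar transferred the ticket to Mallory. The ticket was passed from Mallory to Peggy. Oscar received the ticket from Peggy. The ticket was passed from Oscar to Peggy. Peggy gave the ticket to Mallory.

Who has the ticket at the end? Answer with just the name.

Tracking the ticket through each event:
Start: Peggy has the ticket.
After event 1: Oscar has the ticket.
After event 2: Mallory has the ticket.
After event 3: Peggy has the ticket.
After event 4: Oscar has the ticket.
After event 5: Peggy has the ticket.
After event 6: Mallory has the ticket.

Answer: Mallory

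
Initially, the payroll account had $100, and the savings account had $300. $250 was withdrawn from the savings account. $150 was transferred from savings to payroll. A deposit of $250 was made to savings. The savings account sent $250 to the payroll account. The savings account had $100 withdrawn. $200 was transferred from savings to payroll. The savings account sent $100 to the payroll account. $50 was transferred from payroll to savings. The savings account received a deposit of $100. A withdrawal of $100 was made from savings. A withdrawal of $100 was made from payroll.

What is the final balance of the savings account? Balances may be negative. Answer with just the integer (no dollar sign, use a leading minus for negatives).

Answer: -450

Derivation:
Tracking account balances step by step:
Start: payroll=100, savings=300
Event 1 (withdraw 250 from savings): savings: 300 - 250 = 50. Balances: payroll=100, savings=50
Event 2 (transfer 150 savings -> payroll): savings: 50 - 150 = -100, payroll: 100 + 150 = 250. Balances: payroll=250, savings=-100
Event 3 (deposit 250 to savings): savings: -100 + 250 = 150. Balances: payroll=250, savings=150
Event 4 (transfer 250 savings -> payroll): savings: 150 - 250 = -100, payroll: 250 + 250 = 500. Balances: payroll=500, savings=-100
Event 5 (withdraw 100 from savings): savings: -100 - 100 = -200. Balances: payroll=500, savings=-200
Event 6 (transfer 200 savings -> payroll): savings: -200 - 200 = -400, payroll: 500 + 200 = 700. Balances: payroll=700, savings=-400
Event 7 (transfer 100 savings -> payroll): savings: -400 - 100 = -500, payroll: 700 + 100 = 800. Balances: payroll=800, savings=-500
Event 8 (transfer 50 payroll -> savings): payroll: 800 - 50 = 750, savings: -500 + 50 = -450. Balances: payroll=750, savings=-450
Event 9 (deposit 100 to savings): savings: -450 + 100 = -350. Balances: payroll=750, savings=-350
Event 10 (withdraw 100 from savings): savings: -350 - 100 = -450. Balances: payroll=750, savings=-450
Event 11 (withdraw 100 from payroll): payroll: 750 - 100 = 650. Balances: payroll=650, savings=-450

Final balance of savings: -450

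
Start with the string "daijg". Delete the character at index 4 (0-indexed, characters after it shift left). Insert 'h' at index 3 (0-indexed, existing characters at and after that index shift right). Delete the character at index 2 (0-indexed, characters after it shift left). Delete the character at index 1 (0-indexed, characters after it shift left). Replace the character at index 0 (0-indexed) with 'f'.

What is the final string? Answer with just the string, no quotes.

Answer: fhj

Derivation:
Applying each edit step by step:
Start: "daijg"
Op 1 (delete idx 4 = 'g'): "daijg" -> "daij"
Op 2 (insert 'h' at idx 3): "daij" -> "daihj"
Op 3 (delete idx 2 = 'i'): "daihj" -> "dahj"
Op 4 (delete idx 1 = 'a'): "dahj" -> "dhj"
Op 5 (replace idx 0: 'd' -> 'f'): "dhj" -> "fhj"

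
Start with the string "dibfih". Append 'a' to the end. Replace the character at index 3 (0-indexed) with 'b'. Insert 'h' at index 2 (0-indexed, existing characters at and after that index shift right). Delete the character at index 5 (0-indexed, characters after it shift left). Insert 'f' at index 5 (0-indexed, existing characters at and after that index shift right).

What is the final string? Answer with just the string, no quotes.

Applying each edit step by step:
Start: "dibfih"
Op 1 (append 'a'): "dibfih" -> "dibfiha"
Op 2 (replace idx 3: 'f' -> 'b'): "dibfiha" -> "dibbiha"
Op 3 (insert 'h' at idx 2): "dibbiha" -> "dihbbiha"
Op 4 (delete idx 5 = 'i'): "dihbbiha" -> "dihbbha"
Op 5 (insert 'f' at idx 5): "dihbbha" -> "dihbbfha"

Answer: dihbbfha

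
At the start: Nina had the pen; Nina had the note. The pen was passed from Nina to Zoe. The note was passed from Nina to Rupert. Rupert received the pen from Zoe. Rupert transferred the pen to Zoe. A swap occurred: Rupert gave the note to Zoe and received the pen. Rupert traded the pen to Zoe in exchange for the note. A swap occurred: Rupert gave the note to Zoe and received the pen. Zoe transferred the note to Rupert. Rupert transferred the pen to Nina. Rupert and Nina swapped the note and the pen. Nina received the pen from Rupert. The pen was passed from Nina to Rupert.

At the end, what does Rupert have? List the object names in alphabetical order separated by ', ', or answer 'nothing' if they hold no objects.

Tracking all object holders:
Start: pen:Nina, note:Nina
Event 1 (give pen: Nina -> Zoe). State: pen:Zoe, note:Nina
Event 2 (give note: Nina -> Rupert). State: pen:Zoe, note:Rupert
Event 3 (give pen: Zoe -> Rupert). State: pen:Rupert, note:Rupert
Event 4 (give pen: Rupert -> Zoe). State: pen:Zoe, note:Rupert
Event 5 (swap note<->pen: now note:Zoe, pen:Rupert). State: pen:Rupert, note:Zoe
Event 6 (swap pen<->note: now pen:Zoe, note:Rupert). State: pen:Zoe, note:Rupert
Event 7 (swap note<->pen: now note:Zoe, pen:Rupert). State: pen:Rupert, note:Zoe
Event 8 (give note: Zoe -> Rupert). State: pen:Rupert, note:Rupert
Event 9 (give pen: Rupert -> Nina). State: pen:Nina, note:Rupert
Event 10 (swap note<->pen: now note:Nina, pen:Rupert). State: pen:Rupert, note:Nina
Event 11 (give pen: Rupert -> Nina). State: pen:Nina, note:Nina
Event 12 (give pen: Nina -> Rupert). State: pen:Rupert, note:Nina

Final state: pen:Rupert, note:Nina
Rupert holds: pen.

Answer: pen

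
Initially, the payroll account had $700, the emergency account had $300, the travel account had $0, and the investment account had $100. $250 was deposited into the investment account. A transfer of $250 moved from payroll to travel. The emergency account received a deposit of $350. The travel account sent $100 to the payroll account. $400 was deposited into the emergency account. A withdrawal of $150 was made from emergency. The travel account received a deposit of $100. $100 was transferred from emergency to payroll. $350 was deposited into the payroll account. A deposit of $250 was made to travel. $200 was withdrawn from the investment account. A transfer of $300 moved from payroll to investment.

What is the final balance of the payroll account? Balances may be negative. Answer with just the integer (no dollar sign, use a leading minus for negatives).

Tracking account balances step by step:
Start: payroll=700, emergency=300, travel=0, investment=100
Event 1 (deposit 250 to investment): investment: 100 + 250 = 350. Balances: payroll=700, emergency=300, travel=0, investment=350
Event 2 (transfer 250 payroll -> travel): payroll: 700 - 250 = 450, travel: 0 + 250 = 250. Balances: payroll=450, emergency=300, travel=250, investment=350
Event 3 (deposit 350 to emergency): emergency: 300 + 350 = 650. Balances: payroll=450, emergency=650, travel=250, investment=350
Event 4 (transfer 100 travel -> payroll): travel: 250 - 100 = 150, payroll: 450 + 100 = 550. Balances: payroll=550, emergency=650, travel=150, investment=350
Event 5 (deposit 400 to emergency): emergency: 650 + 400 = 1050. Balances: payroll=550, emergency=1050, travel=150, investment=350
Event 6 (withdraw 150 from emergency): emergency: 1050 - 150 = 900. Balances: payroll=550, emergency=900, travel=150, investment=350
Event 7 (deposit 100 to travel): travel: 150 + 100 = 250. Balances: payroll=550, emergency=900, travel=250, investment=350
Event 8 (transfer 100 emergency -> payroll): emergency: 900 - 100 = 800, payroll: 550 + 100 = 650. Balances: payroll=650, emergency=800, travel=250, investment=350
Event 9 (deposit 350 to payroll): payroll: 650 + 350 = 1000. Balances: payroll=1000, emergency=800, travel=250, investment=350
Event 10 (deposit 250 to travel): travel: 250 + 250 = 500. Balances: payroll=1000, emergency=800, travel=500, investment=350
Event 11 (withdraw 200 from investment): investment: 350 - 200 = 150. Balances: payroll=1000, emergency=800, travel=500, investment=150
Event 12 (transfer 300 payroll -> investment): payroll: 1000 - 300 = 700, investment: 150 + 300 = 450. Balances: payroll=700, emergency=800, travel=500, investment=450

Final balance of payroll: 700

Answer: 700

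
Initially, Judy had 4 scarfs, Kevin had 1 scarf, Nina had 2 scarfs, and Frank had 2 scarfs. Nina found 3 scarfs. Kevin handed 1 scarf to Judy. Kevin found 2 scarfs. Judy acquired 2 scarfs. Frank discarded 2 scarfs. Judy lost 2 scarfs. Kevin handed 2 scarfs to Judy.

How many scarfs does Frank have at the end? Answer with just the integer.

Tracking counts step by step:
Start: Judy=4, Kevin=1, Nina=2, Frank=2
Event 1 (Nina +3): Nina: 2 -> 5. State: Judy=4, Kevin=1, Nina=5, Frank=2
Event 2 (Kevin -> Judy, 1): Kevin: 1 -> 0, Judy: 4 -> 5. State: Judy=5, Kevin=0, Nina=5, Frank=2
Event 3 (Kevin +2): Kevin: 0 -> 2. State: Judy=5, Kevin=2, Nina=5, Frank=2
Event 4 (Judy +2): Judy: 5 -> 7. State: Judy=7, Kevin=2, Nina=5, Frank=2
Event 5 (Frank -2): Frank: 2 -> 0. State: Judy=7, Kevin=2, Nina=5, Frank=0
Event 6 (Judy -2): Judy: 7 -> 5. State: Judy=5, Kevin=2, Nina=5, Frank=0
Event 7 (Kevin -> Judy, 2): Kevin: 2 -> 0, Judy: 5 -> 7. State: Judy=7, Kevin=0, Nina=5, Frank=0

Frank's final count: 0

Answer: 0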